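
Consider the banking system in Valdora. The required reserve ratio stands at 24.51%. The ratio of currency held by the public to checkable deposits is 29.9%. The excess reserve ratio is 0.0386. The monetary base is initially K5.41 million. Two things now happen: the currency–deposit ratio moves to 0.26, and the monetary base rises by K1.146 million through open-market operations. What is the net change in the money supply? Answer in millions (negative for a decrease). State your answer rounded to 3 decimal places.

K3.133 million

Before: m₁ = (1 + 0.299) / (0.2451 + 0.0386 + 0.299) ≈ 2.22928, MB₁ = 5.41, so M₁ = 2.22928 × 5.41 ≈ 12.0604 million.
After: m₂ = (1 + 0.26) / (0.2451 + 0.0386 + 0.26) ≈ 2.31745, MB₂ = 5.41 + 1.146 = 6.556, so M₂ = 2.31745 × 6.556 ≈ 15.1932 million.
ΔM = M₂ − M₁ = 15.1932 − 12.0604 = 3.1328 million.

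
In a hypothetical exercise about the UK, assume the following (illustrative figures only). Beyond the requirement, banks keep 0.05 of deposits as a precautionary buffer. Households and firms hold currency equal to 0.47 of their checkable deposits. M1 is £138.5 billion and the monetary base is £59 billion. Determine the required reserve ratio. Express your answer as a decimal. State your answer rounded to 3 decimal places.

Using m = M/MB = 138.5/59 ≈ 2.347458. Since m = (1 + c)/(c + rr + e), the denominator satisfies c + rr + e = (1 + c)/m = (1 + 0.47) / 2.347458 ≈ 0.626209.
With c = 0.47 and e = 0.05, the required reserve ratio is 0.626209 − 0.47 − 0.05 = 0.106209.

0.106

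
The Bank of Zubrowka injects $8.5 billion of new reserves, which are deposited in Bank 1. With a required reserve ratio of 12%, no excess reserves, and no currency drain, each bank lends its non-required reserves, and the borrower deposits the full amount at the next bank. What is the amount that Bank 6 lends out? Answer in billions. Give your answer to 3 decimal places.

Each bank lends a fraction (1 − rr) = 0.8800 of the deposit it receives, so Bank 6 receives 8.5·0.8800^5 and lends 8.5·0.8800^6 ≈ 3.9474 billion.

$3.947 billion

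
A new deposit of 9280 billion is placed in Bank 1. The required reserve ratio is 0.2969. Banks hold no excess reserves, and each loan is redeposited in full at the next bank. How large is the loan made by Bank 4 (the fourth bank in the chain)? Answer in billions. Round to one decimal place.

Each bank lends a fraction (1 − rr) = 0.7031 of the deposit it receives, so Bank 4 receives 9280·0.7031^3 and lends 9280·0.7031^4 ≈ 2267.8607 billion.

2267.9 billion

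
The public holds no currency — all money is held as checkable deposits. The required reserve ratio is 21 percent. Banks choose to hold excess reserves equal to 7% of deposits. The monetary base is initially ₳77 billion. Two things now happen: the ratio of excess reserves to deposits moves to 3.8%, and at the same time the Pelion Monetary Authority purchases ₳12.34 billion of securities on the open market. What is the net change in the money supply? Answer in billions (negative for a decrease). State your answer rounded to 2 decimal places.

₳85.24 billion

Before: m₁ = 1 / (0.21 + 0.07) ≈ 3.57143, MB₁ = 77, so M₁ = 3.57143 × 77 ≈ 275.0001 billion.
After: m₂ = 1 / (0.21 + 0.038) ≈ 4.03226, MB₂ = 77 + 12.34 = 89.34, so M₂ = 4.03226 × 89.34 ≈ 360.2421 billion.
ΔM = M₂ − M₁ = 360.2421 − 275.0001 = 85.242 billion.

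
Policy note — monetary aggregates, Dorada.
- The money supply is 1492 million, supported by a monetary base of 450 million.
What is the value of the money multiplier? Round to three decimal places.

The money multiplier is m = M / MB = 1492 / 450 ≈ 3.31556.

3.316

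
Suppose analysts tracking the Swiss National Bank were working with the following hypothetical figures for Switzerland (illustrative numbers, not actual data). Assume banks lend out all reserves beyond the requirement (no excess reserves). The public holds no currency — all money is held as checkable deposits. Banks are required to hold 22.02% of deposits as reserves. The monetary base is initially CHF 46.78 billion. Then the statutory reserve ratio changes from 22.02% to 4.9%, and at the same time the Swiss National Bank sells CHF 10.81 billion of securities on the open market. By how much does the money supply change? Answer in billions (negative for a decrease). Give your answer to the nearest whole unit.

CHF 522 billion

Before: m₁ = 1 / (0.2202) ≈ 4.5413, MB₁ = 46.78, so M₁ = 4.5413 × 46.78 ≈ 212.442 billion.
After: m₂ = 1 / (0.049) ≈ 20.4082, MB₂ = 46.78 − 10.81 = 35.97, so M₂ = 20.4082 × 35.97 ≈ 734.083 billion.
ΔM = M₂ − M₁ = 734.083 − 212.442 = 521.641 billion.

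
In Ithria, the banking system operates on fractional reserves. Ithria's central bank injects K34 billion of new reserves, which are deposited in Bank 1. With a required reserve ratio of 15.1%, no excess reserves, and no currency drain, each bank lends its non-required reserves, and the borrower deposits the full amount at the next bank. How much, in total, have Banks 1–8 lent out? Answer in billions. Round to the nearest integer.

Bank i lends (1 − rr)^i of the original deposit: Bank 1 lends 34·0.8490 = 28.8660, Bank 2 lends 34·0.8490² ≈ 24.5072, and so on.
Summing a geometric series: total = 34·[0.8490·(1 − 0.8490^8) / (1 − 0.8490)] ≈ 139.5630 billion.

K140 billion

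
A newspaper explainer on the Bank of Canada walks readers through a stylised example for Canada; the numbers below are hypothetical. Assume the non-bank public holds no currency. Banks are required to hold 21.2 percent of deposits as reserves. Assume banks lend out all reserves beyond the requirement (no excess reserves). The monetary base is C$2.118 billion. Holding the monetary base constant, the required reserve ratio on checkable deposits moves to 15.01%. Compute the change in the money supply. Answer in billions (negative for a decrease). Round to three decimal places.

Initially m₁ = 1 / (0.212) ≈ 4.71698, so M₁ = 4.71698 × 2.118 ≈ 9.9906 billion.
After the change m₂ = 1 / (0.1501) ≈ 6.66223, so M₂ = 6.66223 × 2.118 ≈ 14.1106 billion.
ΔM = M₂ − M₁ = 14.1106 − 9.9906 = 4.12 billion.

C$4.120 billion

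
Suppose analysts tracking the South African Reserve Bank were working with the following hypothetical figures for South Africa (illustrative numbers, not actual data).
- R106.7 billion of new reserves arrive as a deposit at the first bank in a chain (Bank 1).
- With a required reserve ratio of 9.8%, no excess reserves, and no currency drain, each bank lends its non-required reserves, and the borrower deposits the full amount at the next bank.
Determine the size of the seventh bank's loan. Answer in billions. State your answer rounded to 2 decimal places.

R51.83 billion

Each bank lends a fraction (1 − rr) = 0.9020 of the deposit it receives, so Bank 7 receives 106.7·0.9020^6 and lends 106.7·0.9020^7 ≈ 51.8335 billion.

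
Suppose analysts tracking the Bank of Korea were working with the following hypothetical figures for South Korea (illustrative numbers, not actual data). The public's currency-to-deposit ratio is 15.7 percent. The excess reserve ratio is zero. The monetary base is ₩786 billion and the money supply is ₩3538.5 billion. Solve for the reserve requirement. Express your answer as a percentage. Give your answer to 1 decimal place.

Using m = M/MB = 3538.5/786 ≈ 4.501908. Since m = (1 + c)/(c + rr + e), the denominator satisfies c + rr + e = (1 + c)/m = (1 + 0.157) / 4.501908 ≈ 0.257002.
With c = 0.157 and e = 0, the reserve requirement is 0.257002 − 0.157 − 0 = 0.100002.

10.0%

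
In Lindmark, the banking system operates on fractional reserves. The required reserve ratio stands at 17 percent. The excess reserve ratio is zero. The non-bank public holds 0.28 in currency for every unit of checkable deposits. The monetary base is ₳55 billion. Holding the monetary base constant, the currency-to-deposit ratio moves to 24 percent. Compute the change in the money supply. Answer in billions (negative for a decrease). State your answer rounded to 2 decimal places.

₳9.90 billion

Initially m₁ = (1 + 0.28) / (0.17 + 0.28) ≈ 2.84444, so M₁ = 2.84444 × 55 = 156.4442 billion.
After the change m₂ = (1 + 0.24) / (0.17 + 0.24) ≈ 3.02439, so M₂ = 3.02439 × 55 ≈ 166.3415 billion.
ΔM = M₂ − M₁ = 166.3415 − 156.4442 = 9.8973 billion.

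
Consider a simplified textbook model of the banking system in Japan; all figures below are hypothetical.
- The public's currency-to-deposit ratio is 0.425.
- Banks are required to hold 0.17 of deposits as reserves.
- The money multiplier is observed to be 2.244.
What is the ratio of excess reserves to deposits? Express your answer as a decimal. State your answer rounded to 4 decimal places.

0.0400

Using m = 2.244. Since m = (1 + c)/(c + rr + e), the denominator satisfies c + rr + e = (1 + c)/m = (1 + 0.425) / 2.244 ≈ 0.635027.
With c = 0.425 and rr = 0.17, the ratio of excess reserves to deposits is 0.635027 − 0.425 − 0.17 = 0.040027.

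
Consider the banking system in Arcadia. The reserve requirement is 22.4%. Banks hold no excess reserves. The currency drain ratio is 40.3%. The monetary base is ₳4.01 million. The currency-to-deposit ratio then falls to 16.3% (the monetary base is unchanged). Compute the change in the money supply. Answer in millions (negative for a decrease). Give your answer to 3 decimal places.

Initially m₁ = (1 + 0.403) / (0.224 + 0.403) ≈ 2.23764, so M₁ = 2.23764 × 4.01 ≈ 8.9729 million.
After the change m₂ = (1 + 0.163) / (0.224 + 0.163) ≈ 3.00517, so M₂ = 3.00517 × 4.01 ≈ 12.0507 million.
ΔM = M₂ − M₁ = 12.0507 − 8.9729 = 3.0778 million.

₳3.078 million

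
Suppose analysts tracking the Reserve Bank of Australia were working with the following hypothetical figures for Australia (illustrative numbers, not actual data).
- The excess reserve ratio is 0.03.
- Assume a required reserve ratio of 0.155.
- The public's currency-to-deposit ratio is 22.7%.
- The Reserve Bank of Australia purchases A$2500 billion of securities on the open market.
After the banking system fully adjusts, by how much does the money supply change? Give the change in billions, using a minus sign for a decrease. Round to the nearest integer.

A$7445 billion

The money multiplier is m = (1 + c) / (rr + e + c) = (1 + 0.227) / (0.155 + 0.03 + 0.227) ≈ 2.97816.
The purchase adds 2500 billion of base, so ΔM = m × ΔMB = 2.97816 × (+2500) = 7445.4 billion.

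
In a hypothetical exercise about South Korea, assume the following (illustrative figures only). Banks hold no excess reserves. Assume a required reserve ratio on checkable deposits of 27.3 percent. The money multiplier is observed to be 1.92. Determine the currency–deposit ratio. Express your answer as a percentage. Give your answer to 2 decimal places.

51.72%

Using m = 1.92. From m = (1 + c)/(c + rr + e), rearranging gives 1 + c = m·(c + rr + e), so c·(1 − m) = m·(rr + e) − 1.
Hence c = [m·(rr + e) − 1]/(1 − m) = [1.92 × (0.273 + 0) − 1] / (1 − 1.92) ≈ 0.517217.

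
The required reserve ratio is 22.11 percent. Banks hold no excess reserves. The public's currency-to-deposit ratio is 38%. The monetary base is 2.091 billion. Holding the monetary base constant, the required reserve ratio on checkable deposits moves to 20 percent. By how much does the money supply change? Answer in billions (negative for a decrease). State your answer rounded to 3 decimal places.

Initially m₁ = (1 + 0.38) / (0.2211 + 0.38) ≈ 2.29579, so M₁ = 2.29579 × 2.091 ≈ 4.8005 billion.
After the change m₂ = (1 + 0.38) / (0.2 + 0.38) ≈ 2.37931, so M₂ = 2.37931 × 2.091 ≈ 4.9751 billion.
ΔM = M₂ − M₁ = 4.9751 − 4.8005 = 0.1746 billion.

0.175 billion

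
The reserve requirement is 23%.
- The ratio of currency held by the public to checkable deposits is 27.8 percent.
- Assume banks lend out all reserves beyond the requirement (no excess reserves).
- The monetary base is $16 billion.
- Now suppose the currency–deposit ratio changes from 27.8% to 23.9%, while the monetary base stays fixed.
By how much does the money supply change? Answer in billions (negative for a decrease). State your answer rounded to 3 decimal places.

$2.017 billion

Initially m₁ = (1 + 0.278) / (0.23 + 0.278) ≈ 2.515748, so M₁ = 2.515748 × 16 ≈ 40.252 billion.
After the change m₂ = (1 + 0.239) / (0.23 + 0.239) ≈ 2.641791, so M₂ = 2.641791 × 16 ≈ 42.2687 billion.
ΔM = M₂ − M₁ = 42.2687 − 40.252 = 2.0167 billion.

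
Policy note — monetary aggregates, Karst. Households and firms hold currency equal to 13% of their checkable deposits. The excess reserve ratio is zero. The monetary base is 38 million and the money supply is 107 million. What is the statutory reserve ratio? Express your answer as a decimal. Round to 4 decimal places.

0.2713

Using m = M/MB = 107/38 ≈ 2.815789. Since m = (1 + c)/(c + rr + e), the denominator satisfies c + rr + e = (1 + c)/m = (1 + 0.13) / 2.815789 ≈ 0.401308.
With c = 0.13 and e = 0, the statutory reserve ratio is 0.401308 − 0.13 − 0 = 0.271308.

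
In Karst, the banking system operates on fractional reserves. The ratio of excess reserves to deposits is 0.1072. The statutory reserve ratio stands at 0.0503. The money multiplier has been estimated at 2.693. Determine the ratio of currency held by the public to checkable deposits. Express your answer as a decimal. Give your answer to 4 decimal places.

0.3401

Using m = 2.693. From m = (1 + c)/(c + rr + e), rearranging gives 1 + c = m·(c + rr + e), so c·(1 − m) = m·(rr + e) − 1.
Hence c = [m·(rr + e) − 1]/(1 − m) = [2.693 × (0.0503 + 0.1072) − 1] / (1 − 2.693) ≈ 0.340137.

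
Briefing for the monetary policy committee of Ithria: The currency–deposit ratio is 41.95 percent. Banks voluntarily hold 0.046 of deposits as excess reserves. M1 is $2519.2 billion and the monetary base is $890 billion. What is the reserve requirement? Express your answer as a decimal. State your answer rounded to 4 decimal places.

0.0360

Using m = M/MB = 2519.2/890 ≈ 2.830562. Since m = (1 + c)/(c + rr + e), the denominator satisfies c + rr + e = (1 + c)/m = (1 + 0.4195) / 2.830562 ≈ 0.501491.
With c = 0.4195 and e = 0.046, the reserve requirement is 0.501491 − 0.4195 − 0.046 = 0.035991.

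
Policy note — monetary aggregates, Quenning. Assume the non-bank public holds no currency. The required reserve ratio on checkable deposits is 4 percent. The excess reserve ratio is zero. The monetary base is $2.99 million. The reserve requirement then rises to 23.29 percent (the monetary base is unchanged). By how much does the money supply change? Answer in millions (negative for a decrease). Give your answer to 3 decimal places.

-61.912 million

Initially m₁ = 1 / (0.04) = 25, so M₁ = 25 × 2.99 = 74.75 million.
After the change m₂ = 1 / (0.2329) ≈ 4.29369, so M₂ = 4.29369 × 2.99 ≈ 12.8381 million.
ΔM = M₂ − M₁ = 12.8381 − 74.75 = -61.9119 million.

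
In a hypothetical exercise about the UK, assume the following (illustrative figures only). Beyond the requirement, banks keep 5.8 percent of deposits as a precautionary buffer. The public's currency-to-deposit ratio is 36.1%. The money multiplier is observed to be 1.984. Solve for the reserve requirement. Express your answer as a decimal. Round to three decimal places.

Using m = 1.984. Since m = (1 + c)/(c + rr + e), the denominator satisfies c + rr + e = (1 + c)/m = (1 + 0.361) / 1.984 ≈ 0.685988.
With c = 0.361 and e = 0.058, the reserve requirement is 0.685988 − 0.361 − 0.058 = 0.266988.

0.267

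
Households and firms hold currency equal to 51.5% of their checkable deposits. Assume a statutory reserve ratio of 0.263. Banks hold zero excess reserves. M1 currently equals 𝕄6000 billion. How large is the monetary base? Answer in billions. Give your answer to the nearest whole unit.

𝕄3081 billion

The money multiplier is m = (1 + c) / (rr + c) = (1 + 0.515) / (0.263 + 0.515) ≈ 1.94730.
MB = M / m = 6000 / 1.94730 ≈ 3081.1893 billion.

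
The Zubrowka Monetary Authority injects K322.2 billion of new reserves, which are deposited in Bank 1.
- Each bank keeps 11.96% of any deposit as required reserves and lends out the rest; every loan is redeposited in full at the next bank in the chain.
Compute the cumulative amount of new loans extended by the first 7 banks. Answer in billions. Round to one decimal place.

Bank i lends (1 − rr)^i of the original deposit: Bank 1 lends 322.2·0.8804 ≈ 283.6649, Bank 2 lends 322.2·0.8804² ≈ 249.7386, and so on.
Summing a geometric series: total = 322.2·[0.8804·(1 − 0.8804^7) / (1 − 0.8804)] ≈ 1399.4030 billion.

K1399.4 billion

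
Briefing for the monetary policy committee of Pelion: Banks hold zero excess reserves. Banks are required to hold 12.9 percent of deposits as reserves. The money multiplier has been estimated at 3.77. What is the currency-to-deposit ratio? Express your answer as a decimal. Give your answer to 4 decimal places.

0.1854

Using m = 3.77. From m = (1 + c)/(c + rr + e), rearranging gives 1 + c = m·(c + rr + e), so c·(1 − m) = m·(rr + e) − 1.
Hence c = [m·(rr + e) − 1]/(1 − m) = [3.77 × (0.129 + 0) − 1] / (1 − 3.77) ≈ 0.185440.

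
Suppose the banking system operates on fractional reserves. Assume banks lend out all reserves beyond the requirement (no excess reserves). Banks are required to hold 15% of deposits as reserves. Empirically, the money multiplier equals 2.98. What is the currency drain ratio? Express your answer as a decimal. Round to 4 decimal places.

Using m = 2.98. From m = (1 + c)/(c + rr + e), rearranging gives 1 + c = m·(c + rr + e), so c·(1 − m) = m·(rr + e) − 1.
Hence c = [m·(rr + e) − 1]/(1 − m) = [2.98 × (0.15 + 0) − 1] / (1 − 2.98) ≈ 0.279293.

0.2793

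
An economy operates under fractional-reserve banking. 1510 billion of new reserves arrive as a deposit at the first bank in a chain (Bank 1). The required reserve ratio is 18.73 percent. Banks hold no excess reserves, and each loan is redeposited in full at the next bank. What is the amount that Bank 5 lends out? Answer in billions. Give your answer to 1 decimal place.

Each bank lends a fraction (1 − rr) = 0.8127 of the deposit it receives, so Bank 5 receives 1510·0.8127^4 and lends 1510·0.8127^5 ≈ 535.3382 billion.

535.3 billion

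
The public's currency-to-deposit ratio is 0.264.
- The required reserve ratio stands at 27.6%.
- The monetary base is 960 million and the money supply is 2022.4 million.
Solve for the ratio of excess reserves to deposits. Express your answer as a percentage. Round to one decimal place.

Using m = M/MB = 2022.4/960 ≈ 2.106667. Since m = (1 + c)/(c + rr + e), the denominator satisfies c + rr + e = (1 + c)/m = (1 + 0.264) / 2.106667 ≈ 0.600000.
With c = 0.264 and rr = 0.276, the ratio of excess reserves to deposits is 0.600000 − 0.264 − 0.276 = 0.06.

6.0%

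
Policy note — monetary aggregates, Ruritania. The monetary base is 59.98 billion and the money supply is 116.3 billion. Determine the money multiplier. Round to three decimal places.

1.939

The money multiplier is m = M / MB = 116.3 / 59.98 ≈ 1.93898.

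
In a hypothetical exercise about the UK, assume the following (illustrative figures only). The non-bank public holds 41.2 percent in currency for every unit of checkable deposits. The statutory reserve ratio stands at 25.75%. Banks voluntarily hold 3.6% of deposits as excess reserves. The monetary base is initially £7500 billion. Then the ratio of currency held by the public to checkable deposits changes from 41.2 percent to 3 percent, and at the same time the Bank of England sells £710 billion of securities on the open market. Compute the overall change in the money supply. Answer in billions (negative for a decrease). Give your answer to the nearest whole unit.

Before: m₁ = (1 + 0.412) / (0.2575 + 0.036 + 0.412) ≈ 2.00142, MB₁ = 7500, so M₁ = 2.00142 × 7500 = 15010.65 billion.
After: m₂ = (1 + 0.03) / (0.2575 + 0.036 + 0.03) ≈ 3.18393, MB₂ = 7500 − 710 = 6790, so M₂ = 3.18393 × 6790 = 21618.8847 billion.
ΔM = M₂ − M₁ = 21618.8847 − 15010.65 = 6608.2347 billion.

£6608 billion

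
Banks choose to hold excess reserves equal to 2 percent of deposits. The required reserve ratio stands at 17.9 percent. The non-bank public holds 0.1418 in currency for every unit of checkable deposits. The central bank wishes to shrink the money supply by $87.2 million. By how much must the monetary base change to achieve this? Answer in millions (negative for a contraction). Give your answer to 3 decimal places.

The money multiplier is m = (1 + c) / (rr + e + c) = (1 + 0.1418) / (0.179 + 0.02 + 0.1418) ≈ 3.350352.
ΔMB = ΔM / m = (−87.2) / 3.350352 ≈ -26.0271 million.

-26.027 million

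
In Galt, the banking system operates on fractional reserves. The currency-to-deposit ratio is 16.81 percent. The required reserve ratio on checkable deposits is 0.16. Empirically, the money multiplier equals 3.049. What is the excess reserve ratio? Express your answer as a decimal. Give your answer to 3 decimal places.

Using m = 3.049. Since m = (1 + c)/(c + rr + e), the denominator satisfies c + rr + e = (1 + c)/m = (1 + 0.1681) / 3.049 ≈ 0.383109.
With c = 0.1681 and rr = 0.16, the excess reserve ratio is 0.383109 − 0.1681 − 0.16 = 0.055009.

0.055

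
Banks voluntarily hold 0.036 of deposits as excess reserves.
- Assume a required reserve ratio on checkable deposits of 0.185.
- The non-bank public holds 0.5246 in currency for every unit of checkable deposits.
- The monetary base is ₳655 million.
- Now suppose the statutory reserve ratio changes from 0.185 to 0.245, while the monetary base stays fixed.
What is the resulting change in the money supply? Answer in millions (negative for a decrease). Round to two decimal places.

Initially m₁ = (1 + 0.5246) / (0.185 + 0.036 + 0.5246) ≈ 2.044796, so M₁ = 2.044796 × 655 ≈ 1339.3414 million.
After the change m₂ = (1 + 0.5246) / (0.245 + 0.036 + 0.5246) ≈ 1.892502, so M₂ = 1.892502 × 655 ≈ 1239.5888 million.
ΔM = M₂ − M₁ = 1239.5888 − 1339.3414 = -99.7526 million.

-99.75 million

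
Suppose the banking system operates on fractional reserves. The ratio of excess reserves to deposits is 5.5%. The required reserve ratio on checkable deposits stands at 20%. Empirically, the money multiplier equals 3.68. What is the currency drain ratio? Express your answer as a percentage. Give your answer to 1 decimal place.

Using m = 3.68. From m = (1 + c)/(c + rr + e), rearranging gives 1 + c = m·(c + rr + e), so c·(1 − m) = m·(rr + e) − 1.
Hence c = [m·(rr + e) − 1]/(1 − m) = [3.68 × (0.2 + 0.055) − 1] / (1 − 3.68) ≈ 0.022985.

2.3%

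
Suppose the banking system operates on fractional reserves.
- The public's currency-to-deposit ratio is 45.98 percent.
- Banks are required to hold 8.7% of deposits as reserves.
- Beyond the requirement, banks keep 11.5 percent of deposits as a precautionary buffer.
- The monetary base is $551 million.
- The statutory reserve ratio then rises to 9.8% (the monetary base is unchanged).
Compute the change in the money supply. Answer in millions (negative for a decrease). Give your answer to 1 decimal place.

-19.9 million

Initially m₁ = (1 + 0.4598) / (0.087 + 0.115 + 0.4598) ≈ 2.20580, so M₁ = 2.20580 × 551 = 1215.3958 million.
After the change m₂ = (1 + 0.4598) / (0.098 + 0.115 + 0.4598) ≈ 2.16974, so M₂ = 2.16974 × 551 ≈ 1195.5267 million.
ΔM = M₂ − M₁ = 1195.5267 − 1215.3958 = -19.8691 million.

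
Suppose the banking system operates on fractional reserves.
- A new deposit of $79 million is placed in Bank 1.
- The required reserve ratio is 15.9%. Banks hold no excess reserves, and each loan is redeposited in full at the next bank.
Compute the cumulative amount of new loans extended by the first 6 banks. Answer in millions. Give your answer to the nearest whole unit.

$270 million

Bank i lends (1 − rr)^i of the original deposit: Bank 1 lends 79·0.8410 = 66.4390, Bank 2 lends 79·0.8410² ≈ 55.8752, and so on.
Summing a geometric series: total = 79·[0.8410·(1 − 0.8410^6) / (1 − 0.8410)] ≈ 270.0119 million.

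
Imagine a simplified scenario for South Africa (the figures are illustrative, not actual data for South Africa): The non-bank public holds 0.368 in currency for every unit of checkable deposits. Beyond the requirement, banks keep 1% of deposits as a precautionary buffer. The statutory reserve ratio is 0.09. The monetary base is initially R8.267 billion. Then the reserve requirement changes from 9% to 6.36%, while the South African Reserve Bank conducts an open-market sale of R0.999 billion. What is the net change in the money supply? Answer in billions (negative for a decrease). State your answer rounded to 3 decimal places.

Before: m₁ = (1 + 0.368) / (0.09 + 0.01 + 0.368) ≈ 2.92308, MB₁ = 8.267, so M₁ = 2.92308 × 8.267 ≈ 24.1651 billion.
After: m₂ = (1 + 0.368) / (0.0636 + 0.01 + 0.368) ≈ 3.09783, MB₂ = 8.267 − 0.999 = 7.268, so M₂ = 3.09783 × 7.268 ≈ 22.515 billion.
ΔM = M₂ − M₁ = 22.515 − 24.1651 = -1.6501 billion.

-1.650 billion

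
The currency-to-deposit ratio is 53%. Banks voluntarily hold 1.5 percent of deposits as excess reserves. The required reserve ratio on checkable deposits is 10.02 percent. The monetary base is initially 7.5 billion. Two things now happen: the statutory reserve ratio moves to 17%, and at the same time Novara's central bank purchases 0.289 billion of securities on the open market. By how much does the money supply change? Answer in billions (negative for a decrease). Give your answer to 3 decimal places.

Before: m₁ = (1 + 0.53) / (0.1002 + 0.015 + 0.53) ≈ 2.37136, MB₁ = 7.5, so M₁ = 2.37136 × 7.5 = 17.7852 billion.
After: m₂ = (1 + 0.53) / (0.17 + 0.015 + 0.53) ≈ 2.13986, MB₂ = 7.5 + 0.289 = 7.789, so M₂ = 2.13986 × 7.789 ≈ 16.6674 billion.
ΔM = M₂ − M₁ = 16.6674 − 17.7852 = -1.1178 billion.

-1.118 billion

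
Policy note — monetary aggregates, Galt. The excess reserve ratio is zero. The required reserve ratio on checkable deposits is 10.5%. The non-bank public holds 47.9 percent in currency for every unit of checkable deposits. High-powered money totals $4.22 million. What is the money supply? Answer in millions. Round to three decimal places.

The money multiplier is m = (1 + c) / (rr + c) = (1 + 0.479) / (0.105 + 0.479) ≈ 2.53253.
So M = m × MB = 2.53253 × 4.22 ≈ 10.6873 million.

$10.687 million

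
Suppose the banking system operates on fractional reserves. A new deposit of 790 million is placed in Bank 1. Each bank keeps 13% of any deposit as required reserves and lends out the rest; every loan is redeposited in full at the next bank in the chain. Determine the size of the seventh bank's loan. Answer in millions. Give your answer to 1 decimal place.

298.0 million

Each bank lends a fraction (1 − rr) = 0.8700 of the deposit it receives, so Bank 7 receives 790·0.8700^6 and lends 790·0.8700^7 ≈ 298.0313 million.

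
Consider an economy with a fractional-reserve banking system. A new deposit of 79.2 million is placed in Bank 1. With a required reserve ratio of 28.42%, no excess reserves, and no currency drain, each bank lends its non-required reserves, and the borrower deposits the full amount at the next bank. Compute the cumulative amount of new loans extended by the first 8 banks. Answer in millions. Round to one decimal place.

185.7 million

Bank i lends (1 − rr)^i of the original deposit: Bank 1 lends 79.2·0.7158 ≈ 56.6914, Bank 2 lends 79.2·0.7158² ≈ 40.5797, and so on.
Summing a geometric series: total = 79.2·[0.7158·(1 − 0.7158^8) / (1 − 0.7158)] ≈ 185.7294 million.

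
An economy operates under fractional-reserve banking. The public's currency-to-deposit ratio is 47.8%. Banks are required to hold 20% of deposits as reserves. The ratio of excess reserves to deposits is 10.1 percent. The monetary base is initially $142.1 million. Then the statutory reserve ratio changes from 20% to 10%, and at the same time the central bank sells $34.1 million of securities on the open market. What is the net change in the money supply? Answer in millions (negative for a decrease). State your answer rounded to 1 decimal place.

Before: m₁ = (1 + 0.478) / (0.2 + 0.101 + 0.478) ≈ 1.89730, MB₁ = 142.1, so M₁ = 1.89730 × 142.1 ≈ 269.6063 million.
After: m₂ = (1 + 0.478) / (0.1 + 0.101 + 0.478) ≈ 2.17673, MB₂ = 142.1 − 34.1 = 108, so M₂ = 2.17673 × 108 ≈ 235.0868 million.
ΔM = M₂ − M₁ = 235.0868 − 269.6063 = -34.5195 million.

-34.5 million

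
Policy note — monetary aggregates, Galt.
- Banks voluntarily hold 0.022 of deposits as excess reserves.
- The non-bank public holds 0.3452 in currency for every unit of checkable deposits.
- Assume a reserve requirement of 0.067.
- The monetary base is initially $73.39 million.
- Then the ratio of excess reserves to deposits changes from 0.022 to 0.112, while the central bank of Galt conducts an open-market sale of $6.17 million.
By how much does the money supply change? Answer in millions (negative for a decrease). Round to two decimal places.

-54.87 million

Before: m₁ = (1 + 0.3452) / (0.067 + 0.022 + 0.3452) ≈ 3.09811, MB₁ = 73.39, so M₁ = 3.09811 × 73.39 ≈ 227.3703 million.
After: m₂ = (1 + 0.3452) / (0.067 + 0.112 + 0.3452) ≈ 2.56620, MB₂ = 73.39 − 6.17 = 67.22, so M₂ = 2.56620 × 67.22 ≈ 172.5 million.
ΔM = M₂ − M₁ = 172.5 − 227.3703 = -54.8703 million.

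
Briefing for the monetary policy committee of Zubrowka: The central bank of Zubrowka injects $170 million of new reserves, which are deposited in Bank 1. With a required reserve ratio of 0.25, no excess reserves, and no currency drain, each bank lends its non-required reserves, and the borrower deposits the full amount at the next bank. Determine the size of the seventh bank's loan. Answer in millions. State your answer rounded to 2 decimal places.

Each bank lends a fraction (1 − rr) = 0.7500 of the deposit it receives, so Bank 7 receives 170·0.7500^6 and lends 170·0.7500^7 ≈ 22.6923 million.

$22.69 million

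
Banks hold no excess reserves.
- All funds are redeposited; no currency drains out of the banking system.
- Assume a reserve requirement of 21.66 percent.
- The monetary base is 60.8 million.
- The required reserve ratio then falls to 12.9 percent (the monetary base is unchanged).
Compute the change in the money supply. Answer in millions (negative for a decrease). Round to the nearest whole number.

Initially m₁ = 1 / (0.2166) ≈ 4.6168, so M₁ = 4.6168 × 60.8 ≈ 280.7014 million.
After the change m₂ = 1 / (0.129) ≈ 7.7519, so M₂ = 7.7519 × 60.8 ≈ 471.3155 million.
ΔM = M₂ − M₁ = 471.3155 − 280.7014 = 190.6141 million.

191 million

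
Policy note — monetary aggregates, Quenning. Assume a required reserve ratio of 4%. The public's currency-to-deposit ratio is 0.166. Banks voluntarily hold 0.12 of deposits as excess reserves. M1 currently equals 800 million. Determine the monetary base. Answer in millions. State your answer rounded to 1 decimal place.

223.7 million

The money multiplier is m = (1 + c) / (rr + e + c) = (1 + 0.166) / (0.04 + 0.12 + 0.166) ≈ 3.57669.
MB = M / m = 800 / 3.57669 ≈ 223.6705 million.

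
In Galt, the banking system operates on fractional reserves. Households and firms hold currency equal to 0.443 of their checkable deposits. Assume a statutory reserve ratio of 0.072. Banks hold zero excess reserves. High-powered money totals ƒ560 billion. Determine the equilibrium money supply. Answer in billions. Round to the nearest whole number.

The money multiplier is m = (1 + c) / (rr + c) = (1 + 0.443) / (0.072 + 0.443) ≈ 2.8019.
So M = m × MB = 2.8019 × 560 = 1569.064 billion.

ƒ1569 billion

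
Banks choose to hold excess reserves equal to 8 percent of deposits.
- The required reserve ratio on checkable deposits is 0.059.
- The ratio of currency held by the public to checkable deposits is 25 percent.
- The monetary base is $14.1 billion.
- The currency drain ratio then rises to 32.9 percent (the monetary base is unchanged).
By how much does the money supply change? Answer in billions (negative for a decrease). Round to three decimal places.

-5.268 billion

Initially m₁ = (1 + 0.25) / (0.059 + 0.08 + 0.25) ≈ 3.213368, so M₁ = 3.213368 × 14.1 ≈ 45.3085 billion.
After the change m₂ = (1 + 0.329) / (0.059 + 0.08 + 0.329) ≈ 2.839744, so M₂ = 2.839744 × 14.1 ≈ 40.0404 billion.
ΔM = M₂ − M₁ = 40.0404 − 45.3085 = -5.2681 billion.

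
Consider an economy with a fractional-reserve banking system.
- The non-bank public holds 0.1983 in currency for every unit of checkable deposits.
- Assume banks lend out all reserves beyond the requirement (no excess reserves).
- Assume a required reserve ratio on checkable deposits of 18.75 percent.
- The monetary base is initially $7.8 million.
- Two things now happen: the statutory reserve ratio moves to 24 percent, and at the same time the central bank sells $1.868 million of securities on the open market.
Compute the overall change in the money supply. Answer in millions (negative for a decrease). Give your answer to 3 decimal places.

Before: m₁ = (1 + 0.1983) / (0.1875 + 0.1983) ≈ 3.10601, MB₁ = 7.8, so M₁ = 3.10601 × 7.8 ≈ 24.2269 million.
After: m₂ = (1 + 0.1983) / (0.24 + 0.1983) ≈ 2.73397, MB₂ = 7.8 − 1.868 = 5.932, so M₂ = 2.73397 × 5.932 ≈ 16.2179 million.
ΔM = M₂ − M₁ = 16.2179 − 24.2269 = -8.009 million.

-8.009 million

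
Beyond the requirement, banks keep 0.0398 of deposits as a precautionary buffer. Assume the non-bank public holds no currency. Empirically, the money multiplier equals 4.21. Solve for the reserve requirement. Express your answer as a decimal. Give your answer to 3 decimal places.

0.198

Using m = 4.21. Since m = (1 + c)/(c + rr + e), the denominator satisfies c + rr + e = (1 + c)/m = (1 + 0) / 4.21 ≈ 0.237530.
With c = 0 and e = 0.0398, the reserve requirement is 0.237530 − 0 − 0.0398 = 0.19773.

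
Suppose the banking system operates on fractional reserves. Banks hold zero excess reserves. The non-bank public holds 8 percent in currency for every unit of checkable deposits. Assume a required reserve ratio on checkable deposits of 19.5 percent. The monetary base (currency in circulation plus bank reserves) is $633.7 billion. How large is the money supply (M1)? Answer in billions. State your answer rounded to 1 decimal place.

$2488.7 billion

The money multiplier is m = (1 + c) / (rr + c) = (1 + 0.08) / (0.195 + 0.08) ≈ 3.92727.
So M = m × MB = 3.92727 × 633.7 ≈ 2488.711 billion.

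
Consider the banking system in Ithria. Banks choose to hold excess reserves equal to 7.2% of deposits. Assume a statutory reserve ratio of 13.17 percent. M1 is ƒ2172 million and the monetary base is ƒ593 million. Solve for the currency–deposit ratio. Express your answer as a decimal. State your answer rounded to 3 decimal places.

Using m = M/MB = 2172/593 ≈ 3.662732. From m = (1 + c)/(c + rr + e), rearranging gives 1 + c = m·(c + rr + e), so c·(1 − m) = m·(rr + e) − 1.
Hence c = [m·(rr + e) − 1]/(1 − m) = [3.662732 × (0.1317 + 0.072) − 1] / (1 − 3.662732) ≈ 0.095354.

0.095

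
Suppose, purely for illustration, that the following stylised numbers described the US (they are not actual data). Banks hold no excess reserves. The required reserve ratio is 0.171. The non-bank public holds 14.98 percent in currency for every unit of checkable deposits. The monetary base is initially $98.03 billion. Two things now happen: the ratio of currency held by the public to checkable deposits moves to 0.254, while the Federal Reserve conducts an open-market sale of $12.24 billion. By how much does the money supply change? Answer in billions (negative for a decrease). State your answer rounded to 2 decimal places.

-98.22 billion

Before: m₁ = (1 + 0.1498) / (0.171 + 0.1498) ≈ 3.58416, MB₁ = 98.03, so M₁ = 3.58416 × 98.03 ≈ 351.3552 billion.
After: m₂ = (1 + 0.254) / (0.171 + 0.254) ≈ 2.95059, MB₂ = 98.03 − 12.24 = 85.79, so M₂ = 2.95059 × 85.79 ≈ 253.1311 billion.
ΔM = M₂ − M₁ = 253.1311 − 351.3552 = -98.2241 billion.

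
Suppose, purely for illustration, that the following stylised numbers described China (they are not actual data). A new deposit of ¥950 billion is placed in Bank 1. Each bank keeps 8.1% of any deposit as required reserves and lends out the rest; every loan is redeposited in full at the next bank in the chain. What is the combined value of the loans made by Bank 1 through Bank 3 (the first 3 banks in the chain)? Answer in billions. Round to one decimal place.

Bank i lends (1 − rr)^i of the original deposit: Bank 1 lends 950·0.9190 = 873.0500, Bank 2 lends 950·0.9190² ≈ 802.3330, and so on.
Summing a geometric series: total = 950·[0.9190·(1 − 0.9190^3) / (1 − 0.9190)] ≈ 2412.7269 billion.

¥2412.7 billion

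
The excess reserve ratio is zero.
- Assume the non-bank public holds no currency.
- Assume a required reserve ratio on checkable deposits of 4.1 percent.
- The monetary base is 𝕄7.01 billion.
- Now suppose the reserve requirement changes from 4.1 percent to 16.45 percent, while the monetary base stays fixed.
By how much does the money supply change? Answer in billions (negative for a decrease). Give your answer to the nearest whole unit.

-128 billion

Initially m₁ = 1 / (0.041) ≈ 24.3902, so M₁ = 24.3902 × 7.01 ≈ 170.9753 billion.
After the change m₂ = 1 / (0.1645) ≈ 6.0790, so M₂ = 6.0790 × 7.01 ≈ 42.6138 billion.
ΔM = M₂ − M₁ = 42.6138 − 170.9753 = -128.3615 billion.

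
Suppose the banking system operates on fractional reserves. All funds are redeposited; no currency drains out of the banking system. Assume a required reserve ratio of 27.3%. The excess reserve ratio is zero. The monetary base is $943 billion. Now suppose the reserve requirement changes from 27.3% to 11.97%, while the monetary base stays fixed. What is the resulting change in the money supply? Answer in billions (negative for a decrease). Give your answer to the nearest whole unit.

$4424 billion

Initially m₁ = 1 / (0.273) ≈ 3.6630, so M₁ = 3.6630 × 943 = 3454.209 billion.
After the change m₂ = 1 / (0.1197) ≈ 8.3542, so M₂ = 8.3542 × 943 = 7878.0106 billion.
ΔM = M₂ − M₁ = 7878.0106 − 3454.209 = 4423.8016 billion.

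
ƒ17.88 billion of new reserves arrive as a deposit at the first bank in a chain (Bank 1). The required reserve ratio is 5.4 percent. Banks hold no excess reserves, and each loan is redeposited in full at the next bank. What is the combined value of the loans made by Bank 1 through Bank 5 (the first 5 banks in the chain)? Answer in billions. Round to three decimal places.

ƒ75.919 billion

Bank i lends (1 − rr)^i of the original deposit: Bank 1 lends 17.88·0.9460 ≈ 16.9145, Bank 2 lends 17.88·0.9460² ≈ 16.0011, and so on.
Summing a geometric series: total = 17.88·[0.9460·(1 − 0.9460^5) / (1 − 0.9460)] ≈ 75.9186 billion.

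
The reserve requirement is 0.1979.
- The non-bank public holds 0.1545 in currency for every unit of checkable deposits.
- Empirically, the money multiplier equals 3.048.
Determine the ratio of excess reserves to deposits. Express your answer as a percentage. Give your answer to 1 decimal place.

2.6%

Using m = 3.048. Since m = (1 + c)/(c + rr + e), the denominator satisfies c + rr + e = (1 + c)/m = (1 + 0.1545) / 3.048 ≈ 0.378773.
With c = 0.1545 and rr = 0.1979, the ratio of excess reserves to deposits is 0.378773 − 0.1545 − 0.1979 = 0.026373.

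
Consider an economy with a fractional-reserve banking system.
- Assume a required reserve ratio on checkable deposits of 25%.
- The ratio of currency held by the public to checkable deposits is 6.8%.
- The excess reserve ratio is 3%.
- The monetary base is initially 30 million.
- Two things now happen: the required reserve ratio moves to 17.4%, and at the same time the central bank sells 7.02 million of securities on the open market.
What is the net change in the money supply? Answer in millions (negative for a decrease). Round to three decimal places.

Before: m₁ = (1 + 0.068) / (0.25 + 0.03 + 0.068) ≈ 3.068966, MB₁ = 30, so M₁ = 3.068966 × 30 ≈ 92.069 million.
After: m₂ = (1 + 0.068) / (0.174 + 0.03 + 0.068) ≈ 3.926471, MB₂ = 30 − 7.02 = 22.98, so M₂ = 3.926471 × 22.98 ≈ 90.2303 million.
ΔM = M₂ − M₁ = 90.2303 − 92.069 = -1.8387 million.

-1.839 million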